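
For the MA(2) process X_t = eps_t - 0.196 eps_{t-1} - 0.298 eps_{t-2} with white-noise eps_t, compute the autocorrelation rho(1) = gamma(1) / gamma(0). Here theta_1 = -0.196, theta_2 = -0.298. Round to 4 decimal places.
\rho(1) = -0.1221

For an MA(q) process with theta_0 = 1, the autocovariance is
  gamma(k) = sigma^2 * sum_{i=0..q-k} theta_i * theta_{i+k},
and rho(k) = gamma(k) / gamma(0). Sigma^2 cancels.
  numerator   = (1)*(-0.196) + (-0.196)*(-0.298) = -0.137592.
  denominator = (1)^2 + (-0.196)^2 + (-0.298)^2 = 1.12722.
  rho(1) = -0.137592 / 1.12722 = -0.1221.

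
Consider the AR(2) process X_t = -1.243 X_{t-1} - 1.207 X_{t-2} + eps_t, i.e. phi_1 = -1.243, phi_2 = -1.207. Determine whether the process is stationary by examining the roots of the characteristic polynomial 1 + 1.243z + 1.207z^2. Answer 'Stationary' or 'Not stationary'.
\text{Not stationary}

The AR(p) characteristic polynomial is P(z) = 1 + 1.243z + 1.207z^2.
Stationarity requires all roots to lie outside the unit circle, i.e. |z| > 1 for every root.
Set 1 + (1.243) z + (1.207) z^2 = 0, i.e. a z^2 + b z + c = 0 with a = 1.207, b = 1.243, c = 1.
Discriminant D = b^2 - 4ac = (1.243)^2 - 4*(1.207)*1 = 1.545049 - (4.828) = -3.282951.
D < 0, so the roots are the complex-conjugate pair z = (-b +/- i sqrt(-D)) / (2a) = -0.5149 +/- 0.7506i.
For a conjugate pair |z|^2 = z * conj(z) = (product of roots) = c/a = 1/(1.207) = 0.8285, so |z| = sqrt(0.8285) = 0.9102 for both roots.
Moduli of all roots: 0.9102, 0.9102.
All moduli strictly greater than 1? No.
Verdict: Not stationary.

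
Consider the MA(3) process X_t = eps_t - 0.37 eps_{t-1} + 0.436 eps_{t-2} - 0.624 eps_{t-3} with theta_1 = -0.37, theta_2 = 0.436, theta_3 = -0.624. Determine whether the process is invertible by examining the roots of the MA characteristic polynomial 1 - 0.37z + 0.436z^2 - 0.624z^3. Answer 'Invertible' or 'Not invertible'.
\text{Invertible}

The MA(q) characteristic polynomial is P(z) = 1 - 0.37z + 0.436z^2 - 0.624z^3.
Invertibility requires all roots to lie outside the unit circle, i.e. |z| > 1 for every root.
Degree 3: look for a simple real root z0 first, then factor out (1 - z/z0) and solve the remaining quadratic.
Testing z0 = 1.25: P(1.25) = 1 + (-0.37)(1.25) + (0.436)(1.25)^2 + (-0.624)(1.25)^3
  = 1 + (-0.4625) + (0.68125) + (-1.21875) = 0.  So z_0 = 1.25 is a root, |z_0| = 1.25.
Divide out the factor (1 - 0.8 z) = (1 - z/z0) (since 1/z0 = 0.8):
  P(z) = (1 - 0.8 z)(1 + (0.43) z + (0.78) z^2)
  [check: z-coef 0.43 - (0.8) = -0.37; z^2-coef 0.78 - (0.8)(0.43) = 0.436; z^3-coef -(0.8)(0.78) = -0.624.]
Remaining roots from the quadratic factor 1 + (0.43) z + (0.78) z^2:
  Set 1 + (0.43) z + (0.78) z^2 = 0, i.e. a z^2 + b z + c = 0 with a = 0.78, b = 0.43, c = 1.
  Discriminant D = b^2 - 4ac = (0.43)^2 - 4*(0.78)*1 = 0.1849 - (3.12) = -2.9351.
  D < 0, so the roots are the complex-conjugate pair z = (-b +/- i sqrt(-D)) / (2a) = -0.2756 +/- 1.0982i.
  For a conjugate pair |z|^2 = z * conj(z) = (product of roots) = c/a = 1/(0.78) = 1.282051, so |z| = sqrt(1.282051) = 1.1323 for both roots.
Moduli of all roots: 1.2500, 1.1323, 1.1323.
All moduli strictly greater than 1? Yes.
Verdict: Invertible.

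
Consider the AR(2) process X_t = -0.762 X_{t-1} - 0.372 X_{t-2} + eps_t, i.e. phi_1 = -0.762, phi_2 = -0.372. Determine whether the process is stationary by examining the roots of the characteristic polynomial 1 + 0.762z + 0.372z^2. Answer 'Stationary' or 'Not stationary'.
\text{Stationary}

The AR(p) characteristic polynomial is P(z) = 1 + 0.762z + 0.372z^2.
Stationarity requires all roots to lie outside the unit circle, i.e. |z| > 1 for every root.
Set 1 + (0.762) z + (0.372) z^2 = 0, i.e. a z^2 + b z + c = 0 with a = 0.372, b = 0.762, c = 1.
Discriminant D = b^2 - 4ac = (0.762)^2 - 4*(0.372)*1 = 0.580644 - (1.488) = -0.907356.
D < 0, so the roots are the complex-conjugate pair z = (-b +/- i sqrt(-D)) / (2a) = -1.0242 +/- 1.2803i.
For a conjugate pair |z|^2 = z * conj(z) = (product of roots) = c/a = 1/(0.372) = 2.688172, so |z| = sqrt(2.688172) = 1.6396 for both roots.
Moduli of all roots: 1.6396, 1.6396.
All moduli strictly greater than 1? Yes.
Verdict: Stationary.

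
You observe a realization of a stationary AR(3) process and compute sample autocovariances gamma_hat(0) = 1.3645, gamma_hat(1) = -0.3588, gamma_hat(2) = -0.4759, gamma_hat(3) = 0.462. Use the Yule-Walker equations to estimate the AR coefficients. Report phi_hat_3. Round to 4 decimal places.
\hat\phi_{3} = 0.1179

The Yule-Walker equations for an AR(p) process read, in matrix form,
  Gamma_p phi = r_p,   with   (Gamma_p)_{ij} = gamma(|i - j|),
                       (r_p)_i = gamma(i),   i,j = 1..p.
Substitute the sample gammas (Toeplitz matrix and right-hand side of size 3):
  Gamma_p = [[1.3645, -0.3588, -0.4759], [-0.3588, 1.3645, -0.3588], [-0.4759, -0.3588, 1.3645]]
  r_p     = [-0.3588, -0.4759, 0.462]
Written out (R1..R3):
  (R1) 1.3645 phi_1 - 0.3588 phi_2 - 0.4759 phi_3 = -0.3588
  (R2) -0.3588 phi_1 + 1.3645 phi_2 - 0.3588 phi_3 = -0.4759
  (R3) -0.4759 phi_1 - 0.3588 phi_2 + 1.3645 phi_3 = 0.462
Gaussian elimination:
  R2 <- R2 - (-0.3588/1.3645) R1 = R2 - (-0.262953) R1:  1.270152 phi_2 - 0.48394 phi_3 = -0.570248
  R3 <- R3 - (-0.4759/1.3645) R1 = R3 - (-0.348772) R1:  -0.48394 phi_2 + 1.198519 phi_3 = 0.33686
  R3 <- R3 - (-0.48394/1.270152) R2 = R3 - (-0.381009) R2:  1.014134 phi_3 = 0.119591
Back-substitution:
  phi_hat_3 = 0.119591 / 1.014134 = 0.117924
  phi_hat_2 = (-0.570248 - (-0.48394)(0.117924)) / 1.270152 = -0.40403
  phi_hat_1 = (-0.3588 - (-0.3588)(-0.40403) - (-0.4759)(0.117924)) / 1.3645 = -0.328066
So phi_hat = [-0.3281, -0.4040, 0.1179].
Therefore phi_hat_3 = 0.1179.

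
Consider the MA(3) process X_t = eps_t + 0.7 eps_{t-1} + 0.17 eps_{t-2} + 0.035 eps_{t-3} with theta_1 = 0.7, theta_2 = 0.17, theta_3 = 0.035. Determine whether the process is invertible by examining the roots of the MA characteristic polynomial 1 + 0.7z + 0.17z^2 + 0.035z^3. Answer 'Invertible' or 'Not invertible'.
\text{Invertible}

The MA(q) characteristic polynomial is P(z) = 1 + 0.7z + 0.17z^2 + 0.035z^3.
Invertibility requires all roots to lie outside the unit circle, i.e. |z| > 1 for every root.
Degree 3: look for a simple real root z0 first, then factor out (1 - z/z0) and solve the remaining quadratic.
Testing z0 = -2: P(-2) = 1 + (0.7)(-2) + (0.17)(-2)^2 + (0.035)(-2)^3
  = 1 + (-1.4) + (0.68) + (-0.28) = 0.  So z_0 = -2 is a root, |z_0| = 2.
Divide out the factor (1 + 0.5 z) = (1 - z/z0) (since 1/z0 = -0.5):
  P(z) = (1 + 0.5 z)(1 + (0.2) z + (0.07) z^2)
  [check: z-coef 0.2 - (-0.5) = 0.7; z^2-coef 0.07 - (-0.5)(0.2) = 0.17; z^3-coef -(-0.5)(0.07) = 0.035.]
Remaining roots from the quadratic factor 1 + (0.2) z + (0.07) z^2:
  Set 1 + (0.2) z + (0.07) z^2 = 0, i.e. a z^2 + b z + c = 0 with a = 0.07, b = 0.2, c = 1.
  Discriminant D = b^2 - 4ac = (0.2)^2 - 4*(0.07)*1 = 0.04 - (0.28) = -0.24.
  D < 0, so the roots are the complex-conjugate pair z = (-b +/- i sqrt(-D)) / (2a) = -1.4286 +/- 3.4993i.
  For a conjugate pair |z|^2 = z * conj(z) = (product of roots) = c/a = 1/(0.07) = 14.285714, so |z| = sqrt(14.285714) = 3.7796 for both roots.
Moduli of all roots: 2.0000, 3.7796, 3.7796.
All moduli strictly greater than 1? Yes.
Verdict: Invertible.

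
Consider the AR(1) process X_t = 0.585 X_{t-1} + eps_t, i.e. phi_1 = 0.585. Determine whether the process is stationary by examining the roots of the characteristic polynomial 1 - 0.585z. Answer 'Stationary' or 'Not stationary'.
\text{Stationary}

The AR(p) characteristic polynomial is P(z) = 1 - 0.585z.
Stationarity requires all roots to lie outside the unit circle, i.e. |z| > 1 for every root.
This is linear in z: 1 + (-0.585) z = 0  =>  z = -1/(-0.585) = 1.709402,  |z| = 1.709402.
Moduli of all roots: 1.7094.
All moduli strictly greater than 1? Yes.
Verdict: Stationary.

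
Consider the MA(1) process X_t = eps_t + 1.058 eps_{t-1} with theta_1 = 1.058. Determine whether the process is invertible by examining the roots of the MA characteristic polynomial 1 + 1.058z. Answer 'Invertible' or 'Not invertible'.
\text{Not invertible}

The MA(q) characteristic polynomial is P(z) = 1 + 1.058z.
Invertibility requires all roots to lie outside the unit circle, i.e. |z| > 1 for every root.
This is linear in z: 1 + (1.058) z = 0  =>  z = -1/(1.058) = -0.94518,  |z| = 0.94518.
Moduli of all roots: 0.9452.
All moduli strictly greater than 1? No.
Verdict: Not invertible.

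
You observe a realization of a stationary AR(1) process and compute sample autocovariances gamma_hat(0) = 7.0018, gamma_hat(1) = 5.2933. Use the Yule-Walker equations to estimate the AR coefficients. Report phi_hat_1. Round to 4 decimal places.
\hat\phi_{1} = 0.7560

The Yule-Walker equations for an AR(p) process read, in matrix form,
  Gamma_p phi = r_p,   with   (Gamma_p)_{ij} = gamma(|i - j|),
                       (r_p)_i = gamma(i),   i,j = 1..p.
Substitute the sample gammas (Toeplitz matrix and right-hand side of size 1):
  Gamma_p = [[7.0018]]
  r_p     = [5.2933]
With p = 1 this is the single equation gamma(0) phi_1 = gamma(1):
  phi_hat_1 = gamma(1) / gamma(0) = 5.2933 / 7.0018 = 0.7560.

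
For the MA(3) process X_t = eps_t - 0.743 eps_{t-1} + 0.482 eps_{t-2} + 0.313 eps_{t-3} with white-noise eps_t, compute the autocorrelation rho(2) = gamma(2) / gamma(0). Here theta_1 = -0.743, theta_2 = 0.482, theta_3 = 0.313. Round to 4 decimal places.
\rho(2) = 0.1325

For an MA(q) process with theta_0 = 1, the autocovariance is
  gamma(k) = sigma^2 * sum_{i=0..q-k} theta_i * theta_{i+k},
and rho(k) = gamma(k) / gamma(0). Sigma^2 cancels.
  numerator   = (1)*(0.482) + (-0.743)*(0.313) = 0.249441.
  denominator = (1)^2 + (-0.743)^2 + (0.482)^2 + (0.313)^2 = 1.882342.
  rho(2) = 0.249441 / 1.882342 = 0.1325.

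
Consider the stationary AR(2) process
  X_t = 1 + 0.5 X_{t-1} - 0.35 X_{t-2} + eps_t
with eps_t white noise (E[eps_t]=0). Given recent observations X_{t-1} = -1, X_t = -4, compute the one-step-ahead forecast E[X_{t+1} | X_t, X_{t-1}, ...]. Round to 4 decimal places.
E[X_{t+1} \mid \mathcal F_t] = -0.6500

For an AR(p) model X_t = c + sum_i phi_i X_{t-i} + eps_t, the
one-step-ahead conditional mean is
  E[X_{t+1} | X_t, ...] = c + sum_i phi_i X_{t+1-i}.
Substitute known values:
  E[X_{t+1} | ...] = 1 + (0.5) * (-4) + (-0.35) * (-1)
                   = -0.6500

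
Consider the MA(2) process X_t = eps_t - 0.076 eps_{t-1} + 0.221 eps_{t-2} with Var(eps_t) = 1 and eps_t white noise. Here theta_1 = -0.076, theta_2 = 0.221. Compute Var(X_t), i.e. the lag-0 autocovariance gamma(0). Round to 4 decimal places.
\gamma(0) = 1.0546

For an MA(q) process X_t = eps_t + sum_i theta_i eps_{t-i} with
Var(eps_t) = sigma^2, the variance is
  gamma(0) = sigma^2 * (1 + sum_i theta_i^2).
  sum_i theta_i^2 = (-0.076)^2 + (0.221)^2 = 0.005776 + 0.048841 = 0.054617.
  gamma(0) = 1 * (1 + 0.054617) = 1 * 1.054617 = 1.054617, which rounds to 1.0546.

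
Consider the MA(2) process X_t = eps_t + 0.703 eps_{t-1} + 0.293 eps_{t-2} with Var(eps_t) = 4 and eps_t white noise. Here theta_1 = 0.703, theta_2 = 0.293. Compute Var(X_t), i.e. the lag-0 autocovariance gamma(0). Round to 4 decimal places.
\gamma(0) = 6.3202

For an MA(q) process X_t = eps_t + sum_i theta_i eps_{t-i} with
Var(eps_t) = sigma^2, the variance is
  gamma(0) = sigma^2 * (1 + sum_i theta_i^2).
  sum_i theta_i^2 = (0.703)^2 + (0.293)^2 = 0.494209 + 0.085849 = 0.580058.
  gamma(0) = 4 * (1 + 0.580058) = 4 * 1.580058 = 6.320232, which rounds to 6.3202.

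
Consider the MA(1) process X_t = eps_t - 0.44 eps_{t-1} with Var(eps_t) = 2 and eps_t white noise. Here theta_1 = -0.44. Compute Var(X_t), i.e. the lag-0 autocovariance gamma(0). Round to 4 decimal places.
\gamma(0) = 2.3872

For an MA(q) process X_t = eps_t + sum_i theta_i eps_{t-i} with
Var(eps_t) = sigma^2, the variance is
  gamma(0) = sigma^2 * (1 + sum_i theta_i^2).
  sum_i theta_i^2 = (-0.44)^2 = 0.1936.
  gamma(0) = 2 * (1 + 0.1936) = 2 * 1.1936 = 2.3872.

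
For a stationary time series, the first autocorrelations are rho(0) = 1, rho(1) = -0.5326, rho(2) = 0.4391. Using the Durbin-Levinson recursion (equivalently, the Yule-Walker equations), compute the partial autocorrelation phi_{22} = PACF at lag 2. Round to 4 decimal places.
\phi_{22} = 0.2170

The PACF at lag k is phi_{kk}, the last component of the solution
to the Yule-Walker system G_k phi = r_k where
  (G_k)_{ij} = rho(|i - j|), (r_k)_i = rho(i), i,j = 1..k.
Equivalently, Durbin-Levinson gives phi_{kk} iteratively:
  phi_{11} = rho(1)
  phi_{kk} = [rho(k) - sum_{j=1..k-1} phi_{k-1,j} rho(k-j)]
            / [1 - sum_{j=1..k-1} phi_{k-1,j} rho(j)],
  phi_{k,j} = phi_{k-1,j} - phi_{kk} phi_{k-1,k-j},  j = 1..k-1.
Step k = 1:
  phi_11 = rho(1) = -0.5326.
Step k = 2:
  phi_22 = [rho(2) - phi_11 rho(1)] / [1 - phi_11 rho(1)] = [0.4391 - (-0.5326)(-0.5326)] / [1 - (-0.5326)(-0.5326)]
         = 0.15543724 / 0.71633724 = 0.217.
Therefore phi_{22} = 0.2170.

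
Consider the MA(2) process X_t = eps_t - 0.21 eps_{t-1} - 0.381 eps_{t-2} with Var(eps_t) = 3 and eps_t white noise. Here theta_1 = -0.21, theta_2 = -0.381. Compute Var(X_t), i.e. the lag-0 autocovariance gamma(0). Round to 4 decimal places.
\gamma(0) = 3.5678

For an MA(q) process X_t = eps_t + sum_i theta_i eps_{t-i} with
Var(eps_t) = sigma^2, the variance is
  gamma(0) = sigma^2 * (1 + sum_i theta_i^2).
  sum_i theta_i^2 = (-0.21)^2 + (-0.381)^2 = 0.0441 + 0.145161 = 0.189261.
  gamma(0) = 3 * (1 + 0.189261) = 3 * 1.189261 = 3.567783, which rounds to 3.5678.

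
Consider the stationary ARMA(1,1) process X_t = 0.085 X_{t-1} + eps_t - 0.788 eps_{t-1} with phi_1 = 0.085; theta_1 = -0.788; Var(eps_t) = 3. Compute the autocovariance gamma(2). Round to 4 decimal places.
\gamma(2) = -0.1685

Multiply the model equation by X_{t-k} and take expectations. With theta_0 = psi_0 = 1 and psi_j the MA(infinity) weights, this gives
  gamma(k) - sum_i phi_i gamma(k-i) = c_k,
  c_k = sigma^2 * sum_{j=k..q} theta_j psi_{j-k}   (c_k = 0 for k > q),
using gamma(-m) = gamma(m).
psi-weights needed (psi_j = theta_j + sum_i phi_i psi_{j-i}):
  psi_1 = theta_1 + phi_1 = -0.788 + (0.085) = -0.703
Right-hand sides:
  c_0 = sigma^2 (1 + theta_1 psi_1) = 3 * (1 + (-0.788)(-0.703)) = 3 * 1.553964 = 4.661892
  c_1 = sigma^2 theta_1 = 3 * (-0.788) = -2.364
  c_2 = 0
Equations for k = 0 and k = 1 (AR order 1):
  gamma(0) = phi_1 gamma(1) + c_0
  gamma(1) = phi_1 gamma(0) + c_1
Substituting the second into the first: gamma(0) (1 - phi_1^2) = c_0 + phi_1 c_1, so
  gamma(0) = (c_0 + phi_1 c_1) / (1 - phi_1^2) = (4.661892 + (0.085)(-2.364)) / (1 - (0.085)^2) = 4.460952 / 0.992775 = 4.493417.
  gamma(1) = phi_1 gamma(0) + c_1 = (0.085)(4.493417) + (-2.364) = -1.98206.
For k = 2 (> q): gamma(2) = phi_1 gamma(1) = (0.085)(-1.98206) = -0.168475.
Therefore gamma(2) = -0.1685 (to 4 decimal places).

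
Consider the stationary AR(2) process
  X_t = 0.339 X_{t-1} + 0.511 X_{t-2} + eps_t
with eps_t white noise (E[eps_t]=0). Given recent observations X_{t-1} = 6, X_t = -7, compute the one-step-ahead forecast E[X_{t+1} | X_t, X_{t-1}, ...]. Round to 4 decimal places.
E[X_{t+1} \mid \mathcal F_t] = 0.6930

For an AR(p) model X_t = c + sum_i phi_i X_{t-i} + eps_t, the
one-step-ahead conditional mean is
  E[X_{t+1} | X_t, ...] = c + sum_i phi_i X_{t+1-i}.
Substitute known values:
  E[X_{t+1} | ...] = (0.339) * (-7) + (0.511) * (6)
                   = 0.6930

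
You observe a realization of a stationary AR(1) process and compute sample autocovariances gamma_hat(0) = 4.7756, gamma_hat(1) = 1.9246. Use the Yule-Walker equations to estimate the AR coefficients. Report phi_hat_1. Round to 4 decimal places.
\hat\phi_{1} = 0.4030

The Yule-Walker equations for an AR(p) process read, in matrix form,
  Gamma_p phi = r_p,   with   (Gamma_p)_{ij} = gamma(|i - j|),
                       (r_p)_i = gamma(i),   i,j = 1..p.
Substitute the sample gammas (Toeplitz matrix and right-hand side of size 1):
  Gamma_p = [[4.7756]]
  r_p     = [1.9246]
With p = 1 this is the single equation gamma(0) phi_1 = gamma(1):
  phi_hat_1 = gamma(1) / gamma(0) = 1.9246 / 4.7756 = 0.4030.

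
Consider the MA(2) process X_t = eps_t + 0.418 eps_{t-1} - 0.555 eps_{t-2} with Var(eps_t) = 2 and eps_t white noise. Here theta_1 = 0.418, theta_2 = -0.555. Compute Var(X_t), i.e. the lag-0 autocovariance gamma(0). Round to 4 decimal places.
\gamma(0) = 2.9655

For an MA(q) process X_t = eps_t + sum_i theta_i eps_{t-i} with
Var(eps_t) = sigma^2, the variance is
  gamma(0) = sigma^2 * (1 + sum_i theta_i^2).
  sum_i theta_i^2 = (0.418)^2 + (-0.555)^2 = 0.174724 + 0.308025 = 0.482749.
  gamma(0) = 2 * (1 + 0.482749) = 2 * 1.482749 = 2.965498, which rounds to 2.9655.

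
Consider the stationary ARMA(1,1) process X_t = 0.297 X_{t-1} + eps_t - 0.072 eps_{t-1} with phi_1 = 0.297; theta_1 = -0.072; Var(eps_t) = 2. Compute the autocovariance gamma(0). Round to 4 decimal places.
\gamma(0) = 2.1110

Multiply the model equation by X_{t-k} and take expectations. With theta_0 = psi_0 = 1 and psi_j the MA(infinity) weights, this gives
  gamma(k) - sum_i phi_i gamma(k-i) = c_k,
  c_k = sigma^2 * sum_{j=k..q} theta_j psi_{j-k}   (c_k = 0 for k > q),
using gamma(-m) = gamma(m).
psi-weights needed (psi_j = theta_j + sum_i phi_i psi_{j-i}):
  psi_1 = theta_1 + phi_1 = -0.072 + (0.297) = 0.225
Right-hand sides:
  c_0 = sigma^2 (1 + theta_1 psi_1) = 2 * (1 + (-0.072)(0.225)) = 2 * 0.9838 = 1.9676
  c_1 = sigma^2 theta_1 = 2 * (-0.072) = -0.144
  c_2 = 0
Equations for k = 0 and k = 1 (AR order 1):
  gamma(0) = phi_1 gamma(1) + c_0
  gamma(1) = phi_1 gamma(0) + c_1
Substituting the second into the first: gamma(0) (1 - phi_1^2) = c_0 + phi_1 c_1, so
  gamma(0) = (c_0 + phi_1 c_1) / (1 - phi_1^2) = (1.9676 + (0.297)(-0.144)) / (1 - (0.297)^2) = 1.924832 / 0.911791 = 2.111045.
Therefore gamma(0) = 2.1110 (to 4 decimal places).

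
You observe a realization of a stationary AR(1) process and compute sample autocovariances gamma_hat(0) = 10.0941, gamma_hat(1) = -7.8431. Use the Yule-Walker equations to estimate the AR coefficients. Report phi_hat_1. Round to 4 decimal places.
\hat\phi_{1} = -0.7770

The Yule-Walker equations for an AR(p) process read, in matrix form,
  Gamma_p phi = r_p,   with   (Gamma_p)_{ij} = gamma(|i - j|),
                       (r_p)_i = gamma(i),   i,j = 1..p.
Substitute the sample gammas (Toeplitz matrix and right-hand side of size 1):
  Gamma_p = [[10.0941]]
  r_p     = [-7.8431]
With p = 1 this is the single equation gamma(0) phi_1 = gamma(1):
  phi_hat_1 = gamma(1) / gamma(0) = -7.8431 / 10.0941 = -0.7770.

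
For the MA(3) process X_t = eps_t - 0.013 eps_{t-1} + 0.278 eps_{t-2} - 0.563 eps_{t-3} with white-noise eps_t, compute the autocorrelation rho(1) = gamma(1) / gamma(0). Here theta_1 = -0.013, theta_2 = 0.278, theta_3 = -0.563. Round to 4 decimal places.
\rho(1) = -0.1242

For an MA(q) process with theta_0 = 1, the autocovariance is
  gamma(k) = sigma^2 * sum_{i=0..q-k} theta_i * theta_{i+k},
and rho(k) = gamma(k) / gamma(0). Sigma^2 cancels.
  numerator   = (1)*(-0.013) + (-0.013)*(0.278) + (0.278)*(-0.563) = -0.173128.
  denominator = (1)^2 + (-0.013)^2 + (0.278)^2 + (-0.563)^2 = 1.394422.
  rho(1) = -0.173128 / 1.394422 = -0.1242.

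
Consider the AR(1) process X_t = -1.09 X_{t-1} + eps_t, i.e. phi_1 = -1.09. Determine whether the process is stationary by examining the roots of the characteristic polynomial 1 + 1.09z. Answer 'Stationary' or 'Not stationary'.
\text{Not stationary}

The AR(p) characteristic polynomial is P(z) = 1 + 1.09z.
Stationarity requires all roots to lie outside the unit circle, i.e. |z| > 1 for every root.
This is linear in z: 1 + (1.09) z = 0  =>  z = -1/(1.09) = -0.917431,  |z| = 0.917431.
Moduli of all roots: 0.9174.
All moduli strictly greater than 1? No.
Verdict: Not stationary.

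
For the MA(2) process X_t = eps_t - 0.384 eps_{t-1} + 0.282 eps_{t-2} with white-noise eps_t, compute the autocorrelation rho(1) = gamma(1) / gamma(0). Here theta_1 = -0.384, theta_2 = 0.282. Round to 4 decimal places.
\rho(1) = -0.4012

For an MA(q) process with theta_0 = 1, the autocovariance is
  gamma(k) = sigma^2 * sum_{i=0..q-k} theta_i * theta_{i+k},
and rho(k) = gamma(k) / gamma(0). Sigma^2 cancels.
  numerator   = (1)*(-0.384) + (-0.384)*(0.282) = -0.492288.
  denominator = (1)^2 + (-0.384)^2 + (0.282)^2 = 1.22698.
  rho(1) = -0.492288 / 1.22698 = -0.4012.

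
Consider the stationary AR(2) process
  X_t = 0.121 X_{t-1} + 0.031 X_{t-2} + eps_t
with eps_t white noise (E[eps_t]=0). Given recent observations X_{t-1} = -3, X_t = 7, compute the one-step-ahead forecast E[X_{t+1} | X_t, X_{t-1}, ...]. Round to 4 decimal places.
E[X_{t+1} \mid \mathcal F_t] = 0.7540

For an AR(p) model X_t = c + sum_i phi_i X_{t-i} + eps_t, the
one-step-ahead conditional mean is
  E[X_{t+1} | X_t, ...] = c + sum_i phi_i X_{t+1-i}.
Substitute known values:
  E[X_{t+1} | ...] = (0.121) * (7) + (0.031) * (-3)
                   = 0.7540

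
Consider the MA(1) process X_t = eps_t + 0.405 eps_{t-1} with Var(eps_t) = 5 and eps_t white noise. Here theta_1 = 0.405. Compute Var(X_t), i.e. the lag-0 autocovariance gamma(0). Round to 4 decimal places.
\gamma(0) = 5.8201

For an MA(q) process X_t = eps_t + sum_i theta_i eps_{t-i} with
Var(eps_t) = sigma^2, the variance is
  gamma(0) = sigma^2 * (1 + sum_i theta_i^2).
  sum_i theta_i^2 = (0.405)^2 = 0.164025.
  gamma(0) = 5 * (1 + 0.164025) = 5 * 1.164025 = 5.820125, which rounds to 5.8201.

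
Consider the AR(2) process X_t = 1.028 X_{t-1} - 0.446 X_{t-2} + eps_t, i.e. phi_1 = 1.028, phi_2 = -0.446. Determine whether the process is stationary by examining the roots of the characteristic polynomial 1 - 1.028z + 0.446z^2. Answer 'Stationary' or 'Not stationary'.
\text{Stationary}

The AR(p) characteristic polynomial is P(z) = 1 - 1.028z + 0.446z^2.
Stationarity requires all roots to lie outside the unit circle, i.e. |z| > 1 for every root.
Set 1 + (-1.028) z + (0.446) z^2 = 0, i.e. a z^2 + b z + c = 0 with a = 0.446, b = -1.028, c = 1.
Discriminant D = b^2 - 4ac = (-1.028)^2 - 4*(0.446)*1 = 1.056784 - (1.784) = -0.727216.
D < 0, so the roots are the complex-conjugate pair z = (-b +/- i sqrt(-D)) / (2a) = 1.1525 +/- 0.956i.
For a conjugate pair |z|^2 = z * conj(z) = (product of roots) = c/a = 1/(0.446) = 2.242152, so |z| = sqrt(2.242152) = 1.4974 for both roots.
Moduli of all roots: 1.4974, 1.4974.
All moduli strictly greater than 1? Yes.
Verdict: Stationary.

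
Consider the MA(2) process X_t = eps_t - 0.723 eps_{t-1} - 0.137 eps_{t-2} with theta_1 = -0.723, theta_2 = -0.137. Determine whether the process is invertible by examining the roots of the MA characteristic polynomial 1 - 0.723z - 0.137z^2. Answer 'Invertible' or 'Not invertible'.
\text{Invertible}

The MA(q) characteristic polynomial is P(z) = 1 - 0.723z - 0.137z^2.
Invertibility requires all roots to lie outside the unit circle, i.e. |z| > 1 for every root.
Set 1 + (-0.723) z + (-0.137) z^2 = 0, i.e. a z^2 + b z + c = 0 with a = -0.137, b = -0.723, c = 1.
Discriminant D = b^2 - 4ac = (-0.723)^2 - 4*(-0.137)*1 = 0.522729 - (-0.548) = 1.070729.
D >= 0, so the roots are real: z = (-b +/- sqrt(D)) / (2a) = (0.723 +/- 1.03476) / (-0.274).
  z_1 = (0.723 + 1.03476) / (-0.274) = -6.4152,   |z_1| = 6.4152.
  z_2 = (0.723 - 1.03476) / (-0.274) = 1.1378,   |z_2| = 1.1378.
Moduli of all roots: 6.4152, 1.1378.
All moduli strictly greater than 1? Yes.
Verdict: Invertible.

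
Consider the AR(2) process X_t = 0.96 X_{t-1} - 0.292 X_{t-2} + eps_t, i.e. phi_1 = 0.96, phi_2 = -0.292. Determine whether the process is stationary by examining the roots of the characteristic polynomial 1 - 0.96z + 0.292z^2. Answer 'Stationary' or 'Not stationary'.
\text{Stationary}

The AR(p) characteristic polynomial is P(z) = 1 - 0.96z + 0.292z^2.
Stationarity requires all roots to lie outside the unit circle, i.e. |z| > 1 for every root.
Set 1 + (-0.96) z + (0.292) z^2 = 0, i.e. a z^2 + b z + c = 0 with a = 0.292, b = -0.96, c = 1.
Discriminant D = b^2 - 4ac = (-0.96)^2 - 4*(0.292)*1 = 0.9216 - (1.168) = -0.2464.
D < 0, so the roots are the complex-conjugate pair z = (-b +/- i sqrt(-D)) / (2a) = 1.6438 +/- 0.85i.
For a conjugate pair |z|^2 = z * conj(z) = (product of roots) = c/a = 1/(0.292) = 3.424658, so |z| = sqrt(3.424658) = 1.8506 for both roots.
Moduli of all roots: 1.8506, 1.8506.
All moduli strictly greater than 1? Yes.
Verdict: Stationary.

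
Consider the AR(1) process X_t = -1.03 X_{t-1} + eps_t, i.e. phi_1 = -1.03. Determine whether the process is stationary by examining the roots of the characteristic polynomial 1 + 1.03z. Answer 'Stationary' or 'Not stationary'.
\text{Not stationary}

The AR(p) characteristic polynomial is P(z) = 1 + 1.03z.
Stationarity requires all roots to lie outside the unit circle, i.e. |z| > 1 for every root.
This is linear in z: 1 + (1.03) z = 0  =>  z = -1/(1.03) = -0.970874,  |z| = 0.970874.
Moduli of all roots: 0.9709.
All moduli strictly greater than 1? No.
Verdict: Not stationary.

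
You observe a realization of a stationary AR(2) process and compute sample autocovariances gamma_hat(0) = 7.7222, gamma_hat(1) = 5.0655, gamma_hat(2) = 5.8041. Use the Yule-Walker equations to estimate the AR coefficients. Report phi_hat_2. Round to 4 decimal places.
\hat\phi_{2} = 0.5640

The Yule-Walker equations for an AR(p) process read, in matrix form,
  Gamma_p phi = r_p,   with   (Gamma_p)_{ij} = gamma(|i - j|),
                       (r_p)_i = gamma(i),   i,j = 1..p.
Substitute the sample gammas (Toeplitz matrix and right-hand side of size 2):
  Gamma_p = [[7.7222, 5.0655], [5.0655, 7.7222]]
  r_p     = [5.0655, 5.8041]
Written out:
  7.7222 phi_1 + 5.0655 phi_2 = 5.0655
  5.0655 phi_1 + 7.7222 phi_2 = 5.8041
Solve by Cramer's rule:
  det = gamma(0)^2 - gamma(1)^2 = (7.7222)^2 - (5.0655)^2 = 59.63237284 - 25.65929025 = 33.97308259
  phi_hat_1 = [gamma(1) gamma(0) - gamma(1) gamma(2)] / det = [(5.0655)(7.7222) - (5.0655)(5.8041)] / 33.97308259 = 9.71613555 / 33.97308259 = 0.286
  phi_hat_2 = [gamma(0) gamma(2) - gamma(1)^2] / det = [(7.7222)(5.8041) - (5.0655)^2] / 33.97308259 = 19.16113077 / 33.97308259 = 0.564
So phi_hat = [0.2860, 0.5640].
Therefore phi_hat_2 = 0.5640.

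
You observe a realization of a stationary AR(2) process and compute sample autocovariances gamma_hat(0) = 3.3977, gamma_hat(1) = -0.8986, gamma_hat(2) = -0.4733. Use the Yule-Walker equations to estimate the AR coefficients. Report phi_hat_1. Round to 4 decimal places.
\hat\phi_{1} = -0.3240

The Yule-Walker equations for an AR(p) process read, in matrix form,
  Gamma_p phi = r_p,   with   (Gamma_p)_{ij} = gamma(|i - j|),
                       (r_p)_i = gamma(i),   i,j = 1..p.
Substitute the sample gammas (Toeplitz matrix and right-hand side of size 2):
  Gamma_p = [[3.3977, -0.8986], [-0.8986, 3.3977]]
  r_p     = [-0.8986, -0.4733]
Written out:
  3.3977 phi_1 - 0.8986 phi_2 = -0.8986
  -0.8986 phi_1 + 3.3977 phi_2 = -0.4733
Solve by Cramer's rule:
  det = gamma(0)^2 - gamma(1)^2 = (3.3977)^2 - (-0.8986)^2 = 11.54436529 - 0.80748196 = 10.73688333
  phi_hat_1 = [gamma(1) gamma(0) - gamma(1) gamma(2)] / det = [(-0.8986)(3.3977) - (-0.8986)(-0.4733)] / 10.73688333 = -3.4784806 / 10.73688333 = -0.324
  phi_hat_2 = [gamma(0) gamma(2) - gamma(1)^2] / det = [(3.3977)(-0.4733) - (-0.8986)^2] / 10.73688333 = -2.41561337 / 10.73688333 = -0.225
So phi_hat = [-0.3240, -0.2250].
Therefore phi_hat_1 = -0.3240.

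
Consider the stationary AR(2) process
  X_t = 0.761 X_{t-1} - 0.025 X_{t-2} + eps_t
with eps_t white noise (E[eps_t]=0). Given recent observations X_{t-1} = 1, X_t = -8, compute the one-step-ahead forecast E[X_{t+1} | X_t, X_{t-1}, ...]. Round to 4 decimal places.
E[X_{t+1} \mid \mathcal F_t] = -6.1130

For an AR(p) model X_t = c + sum_i phi_i X_{t-i} + eps_t, the
one-step-ahead conditional mean is
  E[X_{t+1} | X_t, ...] = c + sum_i phi_i X_{t+1-i}.
Substitute known values:
  E[X_{t+1} | ...] = (0.761) * (-8) + (-0.025) * (1)
                   = -6.1130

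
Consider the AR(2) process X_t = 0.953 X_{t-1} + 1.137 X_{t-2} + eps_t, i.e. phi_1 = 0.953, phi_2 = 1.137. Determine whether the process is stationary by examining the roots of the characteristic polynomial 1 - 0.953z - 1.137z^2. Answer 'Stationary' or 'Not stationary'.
\text{Not stationary}

The AR(p) characteristic polynomial is P(z) = 1 - 0.953z - 1.137z^2.
Stationarity requires all roots to lie outside the unit circle, i.e. |z| > 1 for every root.
Set 1 + (-0.953) z + (-1.137) z^2 = 0, i.e. a z^2 + b z + c = 0 with a = -1.137, b = -0.953, c = 1.
Discriminant D = b^2 - 4ac = (-0.953)^2 - 4*(-1.137)*1 = 0.908209 - (-4.548) = 5.456209.
D >= 0, so the roots are real: z = (-b +/- sqrt(D)) / (2a) = (0.953 +/- 2.335853) / (-2.274).
  z_1 = (0.953 + 2.335853) / (-2.274) = -1.4463,   |z_1| = 1.4463.
  z_2 = (0.953 - 2.335853) / (-2.274) = 0.6081,   |z_2| = 0.6081.
Moduli of all roots: 1.4463, 0.6081.
All moduli strictly greater than 1? No.
Verdict: Not stationary.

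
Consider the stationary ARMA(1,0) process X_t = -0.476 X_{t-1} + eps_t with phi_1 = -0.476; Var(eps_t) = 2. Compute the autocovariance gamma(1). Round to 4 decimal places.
\gamma(1) = -1.2309

Multiply the model equation by X_{t-k} and take expectations. With theta_0 = psi_0 = 1 and psi_j the MA(infinity) weights, this gives
  gamma(k) - sum_i phi_i gamma(k-i) = c_k,
  c_k = sigma^2 * sum_{j=k..q} theta_j psi_{j-k}   (c_k = 0 for k > q),
using gamma(-m) = gamma(m).
Pure AR (q = 0): c_0 = sigma^2 = 2, c_k = 0 for k >= 1.
Equations for k = 0 and k = 1 (AR order 1):
  gamma(0) = phi_1 gamma(1) + c_0
  gamma(1) = phi_1 gamma(0) + c_1
Substituting the second into the first: gamma(0) (1 - phi_1^2) = c_0 + phi_1 c_1, so
  gamma(0) = c_0 / (1 - phi_1^2) = 2 / (1 - (-0.476)^2) = 2 / 0.773424 = 2.585904.
  gamma(1) = phi_1 gamma(0) = (-0.476)(2.585904) = -1.23089.
Therefore gamma(1) = -1.2309 (to 4 decimal places).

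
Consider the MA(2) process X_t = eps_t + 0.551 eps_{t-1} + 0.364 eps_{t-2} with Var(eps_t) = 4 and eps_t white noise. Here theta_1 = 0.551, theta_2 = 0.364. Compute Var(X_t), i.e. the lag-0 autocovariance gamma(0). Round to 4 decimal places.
\gamma(0) = 5.7444

For an MA(q) process X_t = eps_t + sum_i theta_i eps_{t-i} with
Var(eps_t) = sigma^2, the variance is
  gamma(0) = sigma^2 * (1 + sum_i theta_i^2).
  sum_i theta_i^2 = (0.551)^2 + (0.364)^2 = 0.303601 + 0.132496 = 0.436097.
  gamma(0) = 4 * (1 + 0.436097) = 4 * 1.436097 = 5.744388, which rounds to 5.7444.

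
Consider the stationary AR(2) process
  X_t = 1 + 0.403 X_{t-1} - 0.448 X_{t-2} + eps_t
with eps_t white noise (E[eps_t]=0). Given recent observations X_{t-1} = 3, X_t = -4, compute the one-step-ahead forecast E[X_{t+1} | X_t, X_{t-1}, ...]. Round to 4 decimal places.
E[X_{t+1} \mid \mathcal F_t] = -1.9560

For an AR(p) model X_t = c + sum_i phi_i X_{t-i} + eps_t, the
one-step-ahead conditional mean is
  E[X_{t+1} | X_t, ...] = c + sum_i phi_i X_{t+1-i}.
Substitute known values:
  E[X_{t+1} | ...] = 1 + (0.403) * (-4) + (-0.448) * (3)
                   = -1.9560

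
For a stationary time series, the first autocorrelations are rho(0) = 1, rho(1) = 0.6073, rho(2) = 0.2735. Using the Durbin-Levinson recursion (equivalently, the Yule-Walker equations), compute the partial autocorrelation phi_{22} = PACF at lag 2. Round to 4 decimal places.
\phi_{22} = -0.1510

The PACF at lag k is phi_{kk}, the last component of the solution
to the Yule-Walker system G_k phi = r_k where
  (G_k)_{ij} = rho(|i - j|), (r_k)_i = rho(i), i,j = 1..k.
Equivalently, Durbin-Levinson gives phi_{kk} iteratively:
  phi_{11} = rho(1)
  phi_{kk} = [rho(k) - sum_{j=1..k-1} phi_{k-1,j} rho(k-j)]
            / [1 - sum_{j=1..k-1} phi_{k-1,j} rho(j)],
  phi_{k,j} = phi_{k-1,j} - phi_{kk} phi_{k-1,k-j},  j = 1..k-1.
Step k = 1:
  phi_11 = rho(1) = 0.6073.
Step k = 2:
  phi_22 = [rho(2) - phi_11 rho(1)] / [1 - phi_11 rho(1)] = [0.2735 - (0.6073)(0.6073)] / [1 - (0.6073)(0.6073)]
         = -0.09531329 / 0.63118671 = -0.151.
Therefore phi_{22} = -0.1510.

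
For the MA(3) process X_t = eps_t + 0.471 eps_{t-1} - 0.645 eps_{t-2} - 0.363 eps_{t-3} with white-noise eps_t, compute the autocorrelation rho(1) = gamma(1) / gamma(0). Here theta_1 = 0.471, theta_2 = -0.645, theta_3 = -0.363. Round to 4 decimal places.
\rho(1) = 0.2268

For an MA(q) process with theta_0 = 1, the autocovariance is
  gamma(k) = sigma^2 * sum_{i=0..q-k} theta_i * theta_{i+k},
and rho(k) = gamma(k) / gamma(0). Sigma^2 cancels.
  numerator   = (1)*(0.471) + (0.471)*(-0.645) + (-0.645)*(-0.363) = 0.40134.
  denominator = (1)^2 + (0.471)^2 + (-0.645)^2 + (-0.363)^2 = 1.769635.
  rho(1) = 0.40134 / 1.769635 = 0.2268.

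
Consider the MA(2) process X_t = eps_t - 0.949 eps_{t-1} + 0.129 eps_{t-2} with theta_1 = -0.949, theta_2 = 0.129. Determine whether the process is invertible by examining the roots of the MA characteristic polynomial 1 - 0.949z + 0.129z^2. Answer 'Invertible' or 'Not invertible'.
\text{Invertible}

The MA(q) characteristic polynomial is P(z) = 1 - 0.949z + 0.129z^2.
Invertibility requires all roots to lie outside the unit circle, i.e. |z| > 1 for every root.
Set 1 + (-0.949) z + (0.129) z^2 = 0, i.e. a z^2 + b z + c = 0 with a = 0.129, b = -0.949, c = 1.
Discriminant D = b^2 - 4ac = (-0.949)^2 - 4*(0.129)*1 = 0.900601 - (0.516) = 0.384601.
D >= 0, so the roots are real: z = (-b +/- sqrt(D)) / (2a) = (0.949 +/- 0.620162) / (0.258).
  z_1 = (0.949 + 0.620162) / (0.258) = 6.082,   |z_1| = 6.082.
  z_2 = (0.949 - 0.620162) / (0.258) = 1.2746,   |z_2| = 1.2746.
Moduli of all roots: 6.0820, 1.2746.
All moduli strictly greater than 1? Yes.
Verdict: Invertible.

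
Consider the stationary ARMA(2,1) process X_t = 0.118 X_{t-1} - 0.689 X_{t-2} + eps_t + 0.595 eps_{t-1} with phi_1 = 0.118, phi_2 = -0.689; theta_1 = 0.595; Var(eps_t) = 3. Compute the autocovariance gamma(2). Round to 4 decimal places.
\gamma(2) = -5.4903

Multiply the model equation by X_{t-k} and take expectations. With theta_0 = psi_0 = 1 and psi_j the MA(infinity) weights, this gives
  gamma(k) - sum_i phi_i gamma(k-i) = c_k,
  c_k = sigma^2 * sum_{j=k..q} theta_j psi_{j-k}   (c_k = 0 for k > q),
using gamma(-m) = gamma(m).
psi-weights needed (psi_j = theta_j + sum_i phi_i psi_{j-i}):
  psi_1 = theta_1 + phi_1 = 0.595 + (0.118) = 0.713
Right-hand sides:
  c_0 = sigma^2 (1 + theta_1 psi_1) = 3 * (1 + (0.595)(0.713)) = 3 * 1.424235 = 4.272705
  c_1 = sigma^2 theta_1 = 3 * (0.595) = 1.785
  c_2 = 0
Equations for k = 0, 1, 2 (AR order 2, c_2 = 0):
  (E0) gamma(0) = phi_1 gamma(1) + phi_2 gamma(2) + c_0
  (E1) gamma(1) = phi_1 gamma(0) + phi_2 gamma(1) + c_1
  (E2) gamma(2) = phi_1 gamma(1) + phi_2 gamma(0)
From (E1): gamma(1) = A gamma(0) + B with
  A = phi_1 / (1 - phi_2) = 0.118 / 1.689 = 0.069864,   B = c_1 / (1 - phi_2) = 1.785 / 1.689 = 1.056838.
Insert (E2) into (E0): gamma(0) (1 - phi_2^2) = phi_1 (1 + phi_2) gamma(1) + c_0.
  phi_1 (1 + phi_2) = (0.118)(0.311) = 0.036698,   1 - phi_2^2 = 0.525279.
Replace gamma(1) by A gamma(0) + B and collect gamma(0):
  gamma(0) [0.525279 - (0.036698)(0.069864)] = (0.036698)(1.056838) + 4.272705
  gamma(0) * 0.522715 = 4.311489
  gamma(0) = 4.311489 / 0.522715 = 8.248257.
  gamma(1) = A gamma(0) + B = (0.069864)(8.248257) + (1.056838) = 1.633093.
  gamma(2) = phi_1 gamma(1) + phi_2 gamma(0) = (0.118)(1.633093) + (-0.689)(8.248257) = -5.490344.
Therefore gamma(2) = -5.4903 (to 4 decimal places).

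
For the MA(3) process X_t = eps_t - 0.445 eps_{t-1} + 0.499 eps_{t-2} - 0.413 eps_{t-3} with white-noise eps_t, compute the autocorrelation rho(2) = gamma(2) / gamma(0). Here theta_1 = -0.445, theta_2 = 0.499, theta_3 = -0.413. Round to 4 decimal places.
\rho(2) = 0.4221

For an MA(q) process with theta_0 = 1, the autocovariance is
  gamma(k) = sigma^2 * sum_{i=0..q-k} theta_i * theta_{i+k},
and rho(k) = gamma(k) / gamma(0). Sigma^2 cancels.
  numerator   = (1)*(0.499) + (-0.445)*(-0.413) = 0.682785.
  denominator = (1)^2 + (-0.445)^2 + (0.499)^2 + (-0.413)^2 = 1.617595.
  rho(2) = 0.682785 / 1.617595 = 0.4221.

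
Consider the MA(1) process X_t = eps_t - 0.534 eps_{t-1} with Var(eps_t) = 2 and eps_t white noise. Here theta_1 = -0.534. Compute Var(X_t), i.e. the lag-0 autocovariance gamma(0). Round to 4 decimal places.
\gamma(0) = 2.5703

For an MA(q) process X_t = eps_t + sum_i theta_i eps_{t-i} with
Var(eps_t) = sigma^2, the variance is
  gamma(0) = sigma^2 * (1 + sum_i theta_i^2).
  sum_i theta_i^2 = (-0.534)^2 = 0.285156.
  gamma(0) = 2 * (1 + 0.285156) = 2 * 1.285156 = 2.570312, which rounds to 2.5703.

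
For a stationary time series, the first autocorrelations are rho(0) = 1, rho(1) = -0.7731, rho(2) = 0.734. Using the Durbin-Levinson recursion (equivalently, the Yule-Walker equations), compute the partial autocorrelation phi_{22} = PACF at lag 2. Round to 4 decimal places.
\phi_{22} = 0.3388

The PACF at lag k is phi_{kk}, the last component of the solution
to the Yule-Walker system G_k phi = r_k where
  (G_k)_{ij} = rho(|i - j|), (r_k)_i = rho(i), i,j = 1..k.
Equivalently, Durbin-Levinson gives phi_{kk} iteratively:
  phi_{11} = rho(1)
  phi_{kk} = [rho(k) - sum_{j=1..k-1} phi_{k-1,j} rho(k-j)]
            / [1 - sum_{j=1..k-1} phi_{k-1,j} rho(j)],
  phi_{k,j} = phi_{k-1,j} - phi_{kk} phi_{k-1,k-j},  j = 1..k-1.
Step k = 1:
  phi_11 = rho(1) = -0.7731.
Step k = 2:
  phi_22 = [rho(2) - phi_11 rho(1)] / [1 - phi_11 rho(1)] = [0.734 - (-0.7731)(-0.7731)] / [1 - (-0.7731)(-0.7731)]
         = 0.13631639 / 0.40231639 = 0.3388.
Therefore phi_{22} = 0.3388.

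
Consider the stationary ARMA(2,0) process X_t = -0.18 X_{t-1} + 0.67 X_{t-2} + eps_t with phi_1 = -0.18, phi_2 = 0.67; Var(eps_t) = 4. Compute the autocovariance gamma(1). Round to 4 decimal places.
\gamma(1) = -5.6358

Multiply the model equation by X_{t-k} and take expectations. With theta_0 = psi_0 = 1 and psi_j the MA(infinity) weights, this gives
  gamma(k) - sum_i phi_i gamma(k-i) = c_k,
  c_k = sigma^2 * sum_{j=k..q} theta_j psi_{j-k}   (c_k = 0 for k > q),
using gamma(-m) = gamma(m).
Pure AR (q = 0): c_0 = sigma^2 = 4, c_k = 0 for k >= 1.
Equations for k = 0, 1, 2 (AR order 2, c_2 = 0):
  (E0) gamma(0) = phi_1 gamma(1) + phi_2 gamma(2) + c_0
  (E1) gamma(1) = phi_1 gamma(0) + phi_2 gamma(1) + c_1
  (E2) gamma(2) = phi_1 gamma(1) + phi_2 gamma(0)
From (E1): gamma(1) = A gamma(0) + B with
  A = phi_1 / (1 - phi_2) = -0.18 / 0.33 = -0.545455,   B = c_1 / (1 - phi_2) = 0 / 0.33 = 0.
Insert (E2) into (E0): gamma(0) (1 - phi_2^2) = phi_1 (1 + phi_2) gamma(1) + c_0.
  phi_1 (1 + phi_2) = (-0.18)(1.67) = -0.3006,   1 - phi_2^2 = 0.5511.
Replace gamma(1) by A gamma(0) + B and collect gamma(0):
  gamma(0) [0.5511 - (-0.3006)(-0.545455)] = c_0 = 4
  gamma(0) * 0.387136 = 4
  gamma(0) = 4 / 0.387136 = 10.332277.
  gamma(1) = A gamma(0) = (-0.545455)(10.332277) = -5.635787.
Therefore gamma(1) = -5.6358 (to 4 decimal places).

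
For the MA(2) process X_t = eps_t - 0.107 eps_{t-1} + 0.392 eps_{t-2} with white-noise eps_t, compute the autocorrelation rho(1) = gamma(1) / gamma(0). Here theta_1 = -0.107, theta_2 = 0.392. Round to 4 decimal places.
\rho(1) = -0.1278

For an MA(q) process with theta_0 = 1, the autocovariance is
  gamma(k) = sigma^2 * sum_{i=0..q-k} theta_i * theta_{i+k},
and rho(k) = gamma(k) / gamma(0). Sigma^2 cancels.
  numerator   = (1)*(-0.107) + (-0.107)*(0.392) = -0.148944.
  denominator = (1)^2 + (-0.107)^2 + (0.392)^2 = 1.165113.
  rho(1) = -0.148944 / 1.165113 = -0.1278.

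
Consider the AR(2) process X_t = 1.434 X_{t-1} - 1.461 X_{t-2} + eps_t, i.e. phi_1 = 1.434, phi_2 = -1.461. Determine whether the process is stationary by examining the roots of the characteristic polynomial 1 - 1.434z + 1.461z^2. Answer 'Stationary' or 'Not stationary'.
\text{Not stationary}

The AR(p) characteristic polynomial is P(z) = 1 - 1.434z + 1.461z^2.
Stationarity requires all roots to lie outside the unit circle, i.e. |z| > 1 for every root.
Set 1 + (-1.434) z + (1.461) z^2 = 0, i.e. a z^2 + b z + c = 0 with a = 1.461, b = -1.434, c = 1.
Discriminant D = b^2 - 4ac = (-1.434)^2 - 4*(1.461)*1 = 2.056356 - (5.844) = -3.787644.
D < 0, so the roots are the complex-conjugate pair z = (-b +/- i sqrt(-D)) / (2a) = 0.4908 +/- 0.666i.
For a conjugate pair |z|^2 = z * conj(z) = (product of roots) = c/a = 1/(1.461) = 0.684463, so |z| = sqrt(0.684463) = 0.8273 for both roots.
Moduli of all roots: 0.8273, 0.8273.
All moduli strictly greater than 1? No.
Verdict: Not stationary.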